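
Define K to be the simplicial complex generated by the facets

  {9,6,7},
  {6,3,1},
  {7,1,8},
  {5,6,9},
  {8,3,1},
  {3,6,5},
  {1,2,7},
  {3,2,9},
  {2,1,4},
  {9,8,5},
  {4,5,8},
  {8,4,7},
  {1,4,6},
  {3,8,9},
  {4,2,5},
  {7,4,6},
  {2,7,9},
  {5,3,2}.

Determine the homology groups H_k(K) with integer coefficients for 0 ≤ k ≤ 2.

H_0 = Z,  H_1 = Z × Z/2,  H_2 = 0.

K has 9 vertices, 27 edges, 18 triangles.
rank ∂_0 = 0, rank ∂_1 = 8 ⇒ b_0 = 9 − 0 − 8 = 1; all invariant factors of ∂_1 are 1 so no torsion. So H_0 ≅ Z.
rank ∂_1 = 8, rank ∂_2 = 18 ⇒ b_1 = 27 − 8 − 18 = 1; ∂_2 has invariant factor(s) [2] giving torsion. So H_1 ≅ Z × Z/2.
rank ∂_2 = 18, rank ∂_3 = 0 ⇒ b_2 = 18 − 18 − 0 = 0. So H_2 ≅ 0.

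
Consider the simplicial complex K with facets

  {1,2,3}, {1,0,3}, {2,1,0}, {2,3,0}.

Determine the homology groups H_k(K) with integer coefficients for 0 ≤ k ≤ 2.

Order the vertices as 0 < 1 < 2 < 3. Listing each simplex with vertices in this order, K has dimension 2 with simplices:

  0-simplices (4): [0], [1], [2], [3]
  1-simplices (6): [0,1], [0,2], [0,3], [1,2], [1,3], [2,3]
  2-simplices (4): [0,1,2], [0,1,3], [0,2,3], [1,2,3]

Hence C_0 ≅ Z^4, C_1 ≅ Z^6, C_2 ≅ Z^4.

Boundary ∂_1: C_1 → C_0 sends each edge [p,q] (with p < q) to q − p. For instance
  ∂[2,3] = [3] − [2].
This gives a 4×6 integer matrix of rank 3; reducing to Smith normal form yields diagonal entries (1,1,1).

Boundary ∂_2: C_2 → C_1 acts by ∂[p,q,r] = [q,r] − [p,r] + [p,q]. For instance
  ∂[0,2,3] = [2,3] − [0,3] + [0,2],
  ∂[0,1,2] = [1,2] − [0,2] + [0,1].
The 6×4 boundary matrix has rank 3 and Smith normal form diag(1,1,1).

From H_k ≅ ker(∂_k) / im(∂_{k+1}) we obtain:

  H_0: rank C_0 − rank ∂_1 = 4 − 3 = 1, and the invariant factors of ∂_1 are all 1, so H_0 ≅ Z.
  H_1: rank ker ∂_1 − rank ∂_2 = (6 − 3) − 3 = 0, and the invariant factors of ∂_2 are all 1, so H_1 ≅ 0.
  H_2: rank ker ∂_2 − rank ∂_3 = (4 − 3) − 0 = 1, and there is no ∂_3, so H_2 ≅ Z.

(K is a triangulation of the 2-sphere S^2.)

H_0 ≅ Z,  H_1 = 0,  H_2 ≅ Z.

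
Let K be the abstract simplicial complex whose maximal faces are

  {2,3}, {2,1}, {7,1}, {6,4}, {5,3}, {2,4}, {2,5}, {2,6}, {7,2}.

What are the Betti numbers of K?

b_0 = 1, b_1 = 3.

Take the total order 1 < 2 < 3 < 4 < 5 < 6 < 7 on the vertex set. Then K (dimension 1) consists of the simplices:

  0-simplices (7): [1], [2], [3], [4], [5], [6], [7]
  1-simplices (9): [1,2], [1,7], [2,3], [2,4], [2,5], [2,6], [2,7], [3,5], [4,6]

Hence C_0 ≅ Z^7, C_1 ≅ Z^9.

∂_1: C_1 → C_0 is given by ∂[p,q] = [q] − [p]. For instance
  ∂[1,7] = [7] − [1].
The 7×9 boundary matrix has rank 6 and Smith normal form diag(1,1,1,1,1,1).

Reading off H_k = ker ∂_k / im ∂_{k+1}:

  H_0: rank C_0 − rank ∂_1 = 7 − 6 = 1, and the invariant factors of ∂_1 are all 1, so H_0 = Z.
  H_1: rank ker ∂_1 − rank ∂_2 = (9 − 6) − 0 = 3, and there is no ∂_2, so H_1 = Z^3.

As a check, the Euler characteristic is 7 − 9 = -2, which agrees with 1 − 3 = -2.

Hence the Betti numbers are b_0 = 1, b_1 = 3.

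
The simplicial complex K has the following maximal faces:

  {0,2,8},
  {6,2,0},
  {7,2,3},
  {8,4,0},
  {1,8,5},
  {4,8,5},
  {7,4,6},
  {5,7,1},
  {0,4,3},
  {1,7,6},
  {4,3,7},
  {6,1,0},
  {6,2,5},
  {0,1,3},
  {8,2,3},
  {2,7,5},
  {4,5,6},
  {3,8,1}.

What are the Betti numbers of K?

b_0 = 1, b_1 = 1, b_2 = 0.

Take the total order 0 < 1 < 2 < 3 < 4 < 5 < 6 < 7 < 8 on the vertex set. Then K (dimension 2) consists of the simplices:

  0-simplices (9): [0], [1], [2], [3], [4], [5], [6], [7], [8]
  1-simplices (27): (27 of them)
  2-simplices (18): [0,1,3], [0,1,6], [0,2,6], [0,2,8], [0,3,4], [0,4,8], [1,3,8], [1,5,7], [1,5,8], [1,6,7], [2,3,7], [2,3,8], [2,5,6], [2,5,7], [3,4,7], [4,5,6], [4,5,8], [4,6,7]

giving chain groups C_0 ≅ Z^9, C_1 ≅ Z^27, C_2 ≅ Z^18.

∂_1: C_1 → C_0 sends each edge [p,q] (with p < q) to q − p. For instance
  ∂[4,8] = [8] − [4].
This gives a 9×27 integer matrix of rank 8; reducing to Smith normal form yields diagonal entries (1,1,1,1,1,1,1,1).

The boundary map ∂_2: C_2 → C_1 acts by ∂[p,q,r] = [q,r] − [p,r] + [p,q]. For instance
  ∂[2,3,7] = [3,7] − [2,7] + [2,3],
  ∂[1,5,7] = [5,7] − [1,7] + [1,5].
The 27×18 boundary matrix has rank 18 and Smith normal form diag(1,1,1,1,1,1,1,1,1,1,1,1,1,1,1,1,1,2).

Reading off H_k = ker ∂_k / im ∂_{k+1}:

  H_0: rank C_0 − rank ∂_1 = 9 − 8 = 1, and the invariant factors of ∂_1 are all 1, so H_0 = Z.
  H_1: rank ker ∂_1 − rank ∂_2 = (27 − 8) − 18 = 1, and ∂_2 has invariant factor 2 > 1, so H_1 = Z ⊕ Z/2Z.
  H_2: rank ker ∂_2 − rank ∂_3 = (18 − 18) − 0 = 0, and there is no ∂_3, so H_2 = 0.

Hence the Betti numbers are b_0 = 1, b_1 = 1, b_2 = 0.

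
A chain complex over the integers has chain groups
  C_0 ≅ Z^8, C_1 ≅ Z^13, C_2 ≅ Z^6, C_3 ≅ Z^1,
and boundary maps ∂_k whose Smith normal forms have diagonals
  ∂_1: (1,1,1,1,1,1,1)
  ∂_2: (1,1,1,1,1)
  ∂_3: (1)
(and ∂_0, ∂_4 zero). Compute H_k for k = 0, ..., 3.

H_0: b_0 = 8 − 0 − 7 = 1; torsion from ∂_1 factors > 1: none. So H_0 = Z.
H_1: b_1 = 13 − 7 − 5 = 1; torsion from ∂_2 factors > 1: none. So H_1 = Z.
H_2: b_2 = 6 − 5 − 1 = 0; torsion from ∂_3 factors > 1: none. So H_2 = 0.
H_3: b_3 = 1 − 1 − 0 = 0; torsion from ∂_4 factors > 1: none. So H_3 = 0.

H_0 = Z,  H_1 = Z,  H_2 = 0,  H_3 = 0.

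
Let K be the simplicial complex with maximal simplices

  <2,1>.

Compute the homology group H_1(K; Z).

We work with the vertex ordering 1 < 2. The simplices of K, each written with vertices in increasing order, are:

  0-simplices (2): [1], [2]
  1-simplices (1): [1,2]

Hence C_0 ≅ Z^2, C_1 ≅ Z^1.

∂_1: C_1 → C_0 is given by ∂[p,q] = [q] − [p].
This gives a 2×1 integer matrix of rank 1; reducing to Smith normal form yields diagonal entries (1).

Reading off H_k = ker ∂_k / im ∂_{k+1}:

  H_1: rank ker ∂_1 − rank ∂_2 = (1 − 1) − 0 = 0, and there is no ∂_2, so H_1 ≅ 0.

H_1 ≅ 0.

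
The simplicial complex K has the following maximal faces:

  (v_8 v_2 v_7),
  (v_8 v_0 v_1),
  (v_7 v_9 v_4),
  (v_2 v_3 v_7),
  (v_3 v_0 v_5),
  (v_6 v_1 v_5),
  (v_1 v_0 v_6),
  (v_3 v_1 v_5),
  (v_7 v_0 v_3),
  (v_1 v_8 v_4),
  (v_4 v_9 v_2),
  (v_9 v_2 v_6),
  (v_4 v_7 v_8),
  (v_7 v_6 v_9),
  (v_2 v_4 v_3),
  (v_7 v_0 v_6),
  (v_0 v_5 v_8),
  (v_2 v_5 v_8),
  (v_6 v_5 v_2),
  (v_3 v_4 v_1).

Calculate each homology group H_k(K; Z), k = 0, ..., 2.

We work with the vertex ordering v_0 < v_1 < v_2 < v_3 < v_4 < v_5 < v_6 < v_7 < v_8 < v_9. The simplices of K, each written with vertices in increasing order, are:

  0-simplices (10): [v_0], [v_1], [v_2], [v_3], [v_4], [v_5], [v_6], [v_7], [v_8], [v_9]
  1-simplices (30): (30 of them)
  2-simplices (20): (20 of them)

Hence C_0 ≅ Z^10, C_1 ≅ Z^30, C_2 ≅ Z^20.

Boundary ∂_1: C_1 → C_0 maps an edge to its endpoints' difference, ∂[p,q] = q − p.
The 10×30 boundary matrix has rank 9 and Smith normal form diag(1,1,1,1,1,1,1,1,1).

∂_2: C_2 → C_1 acts by ∂[p,q,r] = [q,r] − [p,r] + [p,q]. For instance
  ∂[v_2,v_4,v_9] = [v_4,v_9] − [v_2,v_9] + [v_2,v_4],
  ∂[v_0,v_1,v_8] = [v_1,v_8] − [v_0,v_8] + [v_0,v_1].
The 30×20 boundary matrix has rank 20 and Smith normal form diag(1,1,1,1,1,1,1,1,1,1,1,1,1,1,1,1,1,1,1,2).

From H_k ≅ ker(∂_k) / im(∂_{k+1}) we obtain:

  H_0: rank C_0 − rank ∂_1 = 10 − 9 = 1, and the invariant factors of ∂_1 are all 1, so H_0 = Z.
  H_1: rank ker ∂_1 − rank ∂_2 = (30 − 9) − 20 = 1, and ∂_2 has invariant factor 2 > 1, so H_1 = Z ⊕ Z_2.
  H_2: rank ker ∂_2 − rank ∂_3 = (20 − 20) − 0 = 0, and there is no ∂_3, so H_2 = 0.

H_0 = Z,  H_1 = Z ⊕ Z_2,  H_2 = 0.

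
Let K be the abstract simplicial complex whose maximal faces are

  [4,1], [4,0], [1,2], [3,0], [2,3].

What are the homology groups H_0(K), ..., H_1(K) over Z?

H_0 ≅ Z,  H_1 ≅ Z.

Order the vertices as 0 < 1 < 2 < 3 < 4. Listing each simplex with vertices in this order, K has dimension 1 with simplices:

  0-simplices (5): [0], [1], [2], [3], [4]
  1-simplices (5): [0,3], [0,4], [1,2], [1,4], [2,3]

so the chain groups are C_0 ≅ Z^5, C_1 ≅ Z^5.

∂_1: C_1 → C_0 is given by ∂[p,q] = [q] − [p].
This gives a 5×5 integer matrix of rank 4; reducing to Smith normal form yields diagonal entries (1,1,1,1).

Computing H_k = (kernel of ∂_k) / (image of ∂_{k+1}):

  H_0: rank C_0 − rank ∂_1 = 5 − 4 = 1, and the invariant factors of ∂_1 are all 1, so H_0 ≅ Z.
  H_1: rank ker ∂_1 − rank ∂_2 = (5 − 4) − 0 = 1, and there is no ∂_2, so H_1 ≅ Z.

As a check, the Euler characteristic is 5 − 5 = 0, which agrees with 1 − 1 = 0.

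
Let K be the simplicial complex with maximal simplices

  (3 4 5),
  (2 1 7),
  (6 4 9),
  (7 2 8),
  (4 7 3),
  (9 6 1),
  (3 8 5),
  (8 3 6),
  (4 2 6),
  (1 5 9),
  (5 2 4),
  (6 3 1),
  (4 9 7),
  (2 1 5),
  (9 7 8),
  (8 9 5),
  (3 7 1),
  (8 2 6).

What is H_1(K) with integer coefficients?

We work with the vertex ordering 1 < 2 < 3 < 4 < 5 < 6 < 7 < 8 < 9. The simplices of K, each written with vertices in increasing order, are:

  0-simplices (9): [1], [2], [3], [4], [5], [6], [7], [8], [9]
  1-simplices (27): (27 of them)
  2-simplices (18): [1,2,5], [1,2,7], [1,3,6], [1,3,7], [1,5,9], [1,6,9], [2,4,5], [2,4,6], [2,6,8], [2,7,8], [3,4,5], [3,4,7], [3,5,8], [3,6,8], [4,6,9], [4,7,9], [5,8,9], [7,8,9]

Hence C_0 ≅ Z^9, C_1 ≅ Z^27, C_2 ≅ Z^18.

∂_1: C_1 → C_0 maps an edge to its endpoints' difference, ∂[p,q] = q − p.
The resulting 9×27 matrix has rank 8, and its Smith normal form has invariant factors (1,1,1,1,1,1,1,1).

∂_2: C_2 → C_1 acts by ∂[p,q,r] = [q,r] − [p,r] + [p,q]. For instance
  ∂[4,7,9] = [7,9] − [4,9] + [4,7],
  ∂[1,2,7] = [2,7] − [1,7] + [1,2].
The 27×18 boundary matrix has rank 17 and Smith normal form diag(1,1,1,1,1,1,1,1,1,1,1,1,1,1,1,1,1).

Computing H_k = (kernel of ∂_k) / (image of ∂_{k+1}):

  H_1: rank ker ∂_1 − rank ∂_2 = (27 − 8) − 17 = 2, and the invariant factors of ∂_2 are all 1, so H_1 = Z^2.

H_1 = Z^2.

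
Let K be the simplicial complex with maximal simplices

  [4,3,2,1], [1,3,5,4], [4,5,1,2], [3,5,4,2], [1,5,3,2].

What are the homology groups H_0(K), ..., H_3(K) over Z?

We work with the vertex ordering 1 < 2 < 3 < 4 < 5. The simplices of K, each written with vertices in increasing order, are:

  0-simplices (5): [1], [2], [3], [4], [5]
  1-simplices (10): [1,2], [1,3], [1,4], [1,5], [2,3], [2,4], [2,5], [3,4], [3,5], [4,5]
  2-simplices (10): [1,2,3], [1,2,4], [1,2,5], [1,3,4], [1,3,5], [1,4,5], [2,3,4], [2,3,5], [2,4,5], [3,4,5]
  3-simplices (5): [1,2,3,4], [1,2,3,5], [1,2,4,5], [1,3,4,5], [2,3,4,5]

giving chain groups C_0 ≅ Z^5, C_1 ≅ Z^10, C_2 ≅ Z^10, C_3 ≅ Z^5.

Boundary ∂_1: C_1 → C_0 maps an edge to its endpoints' difference, ∂[p,q] = q − p. For instance
  ∂[1,5] = [5] − [1].
As a 5×10 matrix over Z this has rank 4, with invariant factors (1,1,1,1).

The boundary map ∂_2: C_2 → C_1 maps a triangle to the signed sum of its edges. For instance
  ∂[2,3,4] = [3,4] − [2,4] + [2,3],
  ∂[1,3,5] = [3,5] − [1,5] + [1,3].
The resulting 10×10 matrix has rank 6, and its Smith normal form has invariant factors (1,1,1,1,1,1).

Boundary ∂_3: C_3 → C_2 sends each 3-simplex σ to the alternating sum Σ_i (−1)^i (σ with its i-th vertex removed). For instance
  ∂[2,3,4,5] = [3,4,5] − [2,4,5] + [2,3,5] − [2,3,4],
  ∂[1,2,3,5] = [2,3,5] − [1,3,5] + [1,2,5] − [1,2,3].
As a 10×5 matrix over Z this has rank 4, with invariant factors (1,1,1,1).

Computing H_k = (kernel of ∂_k) / (image of ∂_{k+1}):

  H_0: rank C_0 − rank ∂_1 = 5 − 4 = 1, and the invariant factors of ∂_1 are all 1, so H_0 = Z.
  H_1: rank ker ∂_1 − rank ∂_2 = (10 − 4) − 6 = 0, and the invariant factors of ∂_2 are all 1, so H_1 = 0.
  H_2: rank ker ∂_2 − rank ∂_3 = (10 − 6) − 4 = 0, and the invariant factors of ∂_3 are all 1, so H_2 = 0.
  H_3: rank ker ∂_3 − rank ∂_4 = (5 − 4) − 0 = 1, and there is no ∂_4, so H_3 = Z.

H_0 = Z,  H_1 = 0,  H_2 = 0,  H_3 = Z.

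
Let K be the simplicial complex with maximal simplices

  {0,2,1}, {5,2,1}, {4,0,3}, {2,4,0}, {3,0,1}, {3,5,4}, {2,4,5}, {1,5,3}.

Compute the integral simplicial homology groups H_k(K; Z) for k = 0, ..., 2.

H_0 = Z,  H_1 = 0,  H_2 = Z.

Take the total order 0 < 1 < 2 < 3 < 4 < 5 on the vertex set. Then K (dimension 2) consists of the simplices:

  0-simplices (6): [0], [1], [2], [3], [4], [5]
  1-simplices (12): [0,1], [0,2], [0,3], [0,4], [1,2], [1,3], [1,5], [2,4], [2,5], [3,4], [3,5], [4,5]
  2-simplices (8): [0,1,2], [0,1,3], [0,2,4], [0,3,4], [1,2,5], [1,3,5], [2,4,5], [3,4,5]

so the chain groups are C_0 ≅ Z^6, C_1 ≅ Z^12, C_2 ≅ Z^8.

Boundary ∂_1: C_1 → C_0 maps an edge to its endpoints' difference, ∂[p,q] = q − p. For instance
  ∂[2,4] = [4] − [2].
The 6×12 boundary matrix has rank 5 and Smith normal form diag(1,1,1,1,1).

Boundary ∂_2: C_2 → C_1 acts by ∂[p,q,r] = [q,r] − [p,r] + [p,q]. For instance
  ∂[0,1,2] = [1,2] − [0,2] + [0,1],
  ∂[0,3,4] = [3,4] − [0,4] + [0,3].
The resulting 12×8 matrix has rank 7, and its Smith normal form has invariant factors (1,1,1,1,1,1,1).

Computing H_k = (kernel of ∂_k) / (image of ∂_{k+1}):

  H_0: rank C_0 − rank ∂_1 = 6 − 5 = 1, and the invariant factors of ∂_1 are all 1, so H_0 ≅ Z.
  H_1: rank ker ∂_1 − rank ∂_2 = (12 − 5) − 7 = 0, and the invariant factors of ∂_2 are all 1, so H_1 ≅ 0.
  H_2: rank ker ∂_2 − rank ∂_3 = (8 − 7) − 0 = 1, and there is no ∂_3, so H_2 ≅ Z.

As a check, the Euler characteristic is 6 − 12 + 8 = 2, which agrees with 1 − 0 + 1 = 2.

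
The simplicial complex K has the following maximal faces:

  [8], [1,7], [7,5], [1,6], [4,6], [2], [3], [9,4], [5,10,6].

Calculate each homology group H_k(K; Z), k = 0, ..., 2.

Fix the vertex order 1 < 2 < 3 < 4 < 5 < 6 < 7 < 8 < 9 < 10 and write every simplex with vertices in increasing order. Then dim K = 2 and the simplices of K are:

  0-simplices (10): [1], [2], [3], [4], [5], [6], [7], [8], [9], [10]
  1-simplices (8): [1,6], [1,7], [4,6], [4,9], [5,6], [5,7], [5,10], [6,10]
  2-simplices (1): [5,6,10]

so the chain groups are C_0 ≅ Z^10, C_1 ≅ Z^8, C_2 ≅ Z^1.

Boundary ∂_1: C_1 → C_0 sends each edge [p,q] (with p < q) to q − p. For instance
  ∂[5,10] = [10] − [5].
The 10×8 boundary matrix has rank 6 and Smith normal form diag(1,1,1,1,1,1).

The boundary map ∂_2: C_2 → C_1 maps a triangle to the signed sum of its edges. For instance
  ∂[5,6,10] = [6,10] − [5,10] + [5,6].
The 8×1 boundary matrix has rank 1 and Smith normal form diag(1).

Now H_k = ker ∂_k / im ∂_{k+1}, so:

  H_0: rank C_0 − rank ∂_1 = 10 − 6 = 4, and the invariant factors of ∂_1 are all 1, so H_0 ≅ Z^4.
  H_1: rank ker ∂_1 − rank ∂_2 = (8 − 6) − 1 = 1, and the invariant factors of ∂_2 are all 1, so H_1 ≅ Z.
  H_2: rank ker ∂_2 − rank ∂_3 = (1 − 1) − 0 = 0, and there is no ∂_3, so H_2 ≅ 0.

H_0 ≅ Z^4,  H_1 ≅ Z,  H_2 = 0.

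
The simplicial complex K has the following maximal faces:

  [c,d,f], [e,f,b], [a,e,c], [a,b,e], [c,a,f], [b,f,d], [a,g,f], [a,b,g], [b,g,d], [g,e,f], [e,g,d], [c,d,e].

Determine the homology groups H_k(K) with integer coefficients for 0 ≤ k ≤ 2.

Take the total order a < b < c < d < e < f < g on the vertex set. Then K (dimension 2) consists of the simplices:

  0-simplices (7): a, b, c, d, e, f, g
  1-simplices (18): ab, ac, ae, af, ag, bd, be, bf, bg, cd, ce, cf, de, df, dg, ef, eg, fg
  2-simplices (12): abe, abg, ace, acf, afg, bdf, bdg, bef, cde, cdf, deg, efg

giving chain groups C_0 ≅ Z^7, C_1 ≅ Z^18, C_2 ≅ Z^12.

Boundary ∂_1: C_1 → C_0 maps an edge to its endpoints' difference, ∂[p,q] = q − p.
This gives a 7×18 integer matrix of rank 6; reducing to Smith normal form yields diagonal entries (1,1,1,1,1,1).

The boundary map ∂_2: C_2 → C_1 maps a triangle to the signed sum of its edges. For instance
  ∂ace = ce − ae + ac,
  ∂bef = ef − bf + be.
The resulting 18×12 matrix has rank 12, and its Smith normal form has invariant factors (1,1,1,1,1,1,1,1,1,1,1,2).

Now H_k = ker ∂_k / im ∂_{k+1}, so:

  H_0: rank C_0 − rank ∂_1 = 7 − 6 = 1, and the invariant factors of ∂_1 are all 1, so H_0 ≅ Z.
  H_1: rank ker ∂_1 − rank ∂_2 = (18 − 6) − 12 = 0, and ∂_2 has invariant factor 2 > 1, so H_1 ≅ Z/2.
  H_2: rank ker ∂_2 − rank ∂_3 = (12 − 12) − 0 = 0, and there is no ∂_3, so H_2 ≅ 0.

H_0 ≅ Z,  H_1 ≅ Z/2,  H_2 = 0.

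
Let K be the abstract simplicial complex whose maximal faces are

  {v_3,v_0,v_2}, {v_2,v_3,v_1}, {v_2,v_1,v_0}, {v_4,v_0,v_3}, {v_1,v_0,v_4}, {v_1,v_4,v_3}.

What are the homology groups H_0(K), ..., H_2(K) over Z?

We work with the vertex ordering v_0 < v_1 < v_2 < v_3 < v_4. The simplices of K, each written with vertices in increasing order, are:

  0-simplices (5): [v_0], [v_1], [v_2], [v_3], [v_4]
  1-simplices (9): [v_0,v_1], [v_0,v_2], [v_0,v_3], [v_0,v_4], [v_1,v_2], [v_1,v_3], [v_1,v_4], [v_2,v_3], [v_3,v_4]
  2-simplices (6): [v_0,v_1,v_2], [v_0,v_1,v_4], [v_0,v_2,v_3], [v_0,v_3,v_4], [v_1,v_2,v_3], [v_1,v_3,v_4]

so the chain groups are C_0 ≅ Z^5, C_1 ≅ Z^9, C_2 ≅ Z^6.

Boundary ∂_1: C_1 → C_0 sends each edge [p,q] (with p < q) to q − p. For instance
  ∂[v_2,v_3] = [v_3] − [v_2].
The 5×9 boundary matrix has rank 4 and Smith normal form diag(1,1,1,1).

Boundary ∂_2: C_2 → C_1 acts by ∂[p,q,r] = [q,r] − [p,r] + [p,q]. For instance
  ∂[v_0,v_3,v_4] = [v_3,v_4] − [v_0,v_4] + [v_0,v_3],
  ∂[v_0,v_1,v_4] = [v_1,v_4] − [v_0,v_4] + [v_0,v_1].
As a 9×6 matrix over Z this has rank 5, with invariant factors (1,1,1,1,1).

From H_k ≅ ker(∂_k) / im(∂_{k+1}) we obtain:

  H_0: rank C_0 − rank ∂_1 = 5 − 4 = 1, and the invariant factors of ∂_1 are all 1, so H_0 = Z.
  H_1: rank ker ∂_1 − rank ∂_2 = (9 − 4) − 5 = 0, and the invariant factors of ∂_2 are all 1, so H_1 = 0.
  H_2: rank ker ∂_2 − rank ∂_3 = (6 − 5) − 0 = 1, and there is no ∂_3, so H_2 = Z.

As a check, the Euler characteristic is 5 − 9 + 6 = 2, which agrees with 1 − 0 + 1 = 2.
(K is a triangulation of the 2-sphere S^2.)

H_0 ≅ Z,  H_1 = 0,  H_2 ≅ Z.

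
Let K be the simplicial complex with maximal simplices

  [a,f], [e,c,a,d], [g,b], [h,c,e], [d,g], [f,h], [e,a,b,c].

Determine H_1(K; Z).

H_1 = Z^2.

We work with the vertex ordering a < b < c < d < e < f < g < h. The simplices of K, each written with vertices in increasing order, are:

  0-simplices (8): a, b, c, d, e, f, g, h
  1-simplices (15): ab, ac, ad, ae, af, bc, be, bg, cd, ce, ch, de, dg, eh, fh
  2-simplices (8): abc, abe, acd, ace, ade, bce, cde, ceh
  3-simplices (2): abce, acde

so the chain groups are C_0 ≅ Z^8, C_1 ≅ Z^15, C_2 ≅ Z^8, C_3 ≅ Z^2.

∂_1: C_1 → C_0 sends each edge [p,q] (with p < q) to q − p.
As a 8×15 matrix over Z this has rank 7, with invariant factors (1,1,1,1,1,1,1).

∂_2: C_2 → C_1 sends each 2-simplex [p,q,r] to [q,r] − [p,r] + [p,q]. For instance
  ∂bce = ce − be + bc,
  ∂acd = cd − ad + ac.
The resulting 15×8 matrix has rank 6, and its Smith normal form has invariant factors (1,1,1,1,1,1).

∂_3: C_3 → C_2 sends each 3-simplex σ to the alternating sum Σ_i (−1)^i (σ with its i-th vertex removed). For instance
  ∂abce = bce − ace + abe − abc,
  ∂acde = cde − ade + ace − acd.
The 8×2 boundary matrix has rank 2 and Smith normal form diag(1,1).

Reading off H_k = ker ∂_k / im ∂_{k+1}:

  H_1: rank ker ∂_1 − rank ∂_2 = (15 − 7) − 6 = 2, and the invariant factors of ∂_2 are all 1, so H_1 = Z^2.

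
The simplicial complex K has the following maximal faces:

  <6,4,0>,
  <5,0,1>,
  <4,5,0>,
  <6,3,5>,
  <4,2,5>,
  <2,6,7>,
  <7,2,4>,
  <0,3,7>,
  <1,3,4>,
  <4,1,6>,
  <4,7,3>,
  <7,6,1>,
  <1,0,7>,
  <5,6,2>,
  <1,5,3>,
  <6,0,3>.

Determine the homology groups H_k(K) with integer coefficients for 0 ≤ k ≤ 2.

H_0 = Z,  H_1 = Z^2,  H_2 = Z.

We work with the vertex ordering 0 < 1 < 2 < 3 < 4 < 5 < 6 < 7. The simplices of K, each written with vertices in increasing order, are:

  0-simplices (8): [0], [1], [2], [3], [4], [5], [6], [7]
  1-simplices (24): (24 of them)
  2-simplices (16): [0,1,5], [0,1,7], [0,3,6], [0,3,7], [0,4,5], [0,4,6], [1,3,4], [1,3,5], [1,4,6], [1,6,7], [2,4,5], [2,4,7], [2,5,6], [2,6,7], [3,4,7], [3,5,6]

Hence C_0 ≅ Z^8, C_1 ≅ Z^24, C_2 ≅ Z^16.

Boundary ∂_1: C_1 → C_0 is given by ∂[p,q] = [q] − [p].
The 8×24 boundary matrix has rank 7 and Smith normal form diag(1,1,1,1,1,1,1).

Boundary ∂_2: C_2 → C_1 maps a triangle to the signed sum of its edges. For instance
  ∂[2,4,5] = [4,5] − [2,5] + [2,4],
  ∂[0,3,7] = [3,7] − [0,7] + [0,3].
The resulting 24×16 matrix has rank 15, and its Smith normal form has invariant factors (1,1,1,1,1,1,1,1,1,1,1,1,1,1,1).

Reading off H_k = ker ∂_k / im ∂_{k+1}:

  H_0: rank C_0 − rank ∂_1 = 8 − 7 = 1, and the invariant factors of ∂_1 are all 1, so H_0 ≅ Z.
  H_1: rank ker ∂_1 − rank ∂_2 = (24 − 7) − 15 = 2, and the invariant factors of ∂_2 are all 1, so H_1 ≅ Z^2.
  H_2: rank ker ∂_2 − rank ∂_3 = (16 − 15) − 0 = 1, and there is no ∂_3, so H_2 ≅ Z.

(K is a triangulation of the torus T^2.)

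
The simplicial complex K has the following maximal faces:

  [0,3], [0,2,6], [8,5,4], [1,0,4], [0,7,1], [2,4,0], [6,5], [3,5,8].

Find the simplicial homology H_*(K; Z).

We work with the vertex ordering 0 < 1 < 2 < 3 < 4 < 5 < 6 < 7 < 8. The simplices of K, each written with vertices in increasing order, are:

  0-simplices (9): [0], [1], [2], [3], [4], [5], [6], [7], [8]
  1-simplices (16): [0,1], [0,2], [0,3], [0,4], [0,6], [0,7], [1,4], [1,7], [2,4], [2,6], [3,5], [3,8], [4,5], [4,8], [5,6], [5,8]
  2-simplices (6): [0,1,4], [0,1,7], [0,2,4], [0,2,6], [3,5,8], [4,5,8]

giving chain groups C_0 ≅ Z^9, C_1 ≅ Z^16, C_2 ≅ Z^6.

Boundary ∂_1: C_1 → C_0 sends each edge [p,q] (with p < q) to q − p. For instance
  ∂[4,5] = [5] − [4].
As a 9×16 matrix over Z this has rank 8, with invariant factors (1,1,1,1,1,1,1,1).

∂_2: C_2 → C_1 sends each 2-simplex [p,q,r] to [q,r] − [p,r] + [p,q]. For instance
  ∂[0,1,7] = [1,7] − [0,7] + [0,1],
  ∂[3,5,8] = [5,8] − [3,8] + [3,5].
The resulting 16×6 matrix has rank 6, and its Smith normal form has invariant factors (1,1,1,1,1,1).

Computing H_k = (kernel of ∂_k) / (image of ∂_{k+1}):

  H_0: rank C_0 − rank ∂_1 = 9 − 8 = 1, and the invariant factors of ∂_1 are all 1, so H_0 = Z.
  H_1: rank ker ∂_1 − rank ∂_2 = (16 − 8) − 6 = 2, and the invariant factors of ∂_2 are all 1, so H_1 = Z^2.
  H_2: rank ker ∂_2 − rank ∂_3 = (6 − 6) − 0 = 0, and there is no ∂_3, so H_2 = 0.

H_0 = Z,  H_1 = Z^2,  H_2 = 0.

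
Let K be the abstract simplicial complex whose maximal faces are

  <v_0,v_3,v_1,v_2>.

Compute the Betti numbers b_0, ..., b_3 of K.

b_0 = 1, b_1 = 0, b_2 = 0, b_3 = 0.

K has 4 vertices, 6 edges, 4 triangles, 1 3-simplex.
rank ∂_0 = 0, rank ∂_1 = 3 ⇒ b_0 = 4 − 0 − 3 = 1; all invariant factors of ∂_1 are 1 so no torsion. So H_0 = Z.
rank ∂_1 = 3, rank ∂_2 = 3 ⇒ b_1 = 6 − 3 − 3 = 0; all invariant factors of ∂_2 are 1 so no torsion. So H_1 = 0.
rank ∂_2 = 3, rank ∂_3 = 1 ⇒ b_2 = 4 − 3 − 1 = 0; all invariant factors of ∂_3 are 1 so no torsion. So H_2 = 0.
rank ∂_3 = 1, rank ∂_4 = 0 ⇒ b_3 = 1 − 1 − 0 = 0. So H_3 = 0.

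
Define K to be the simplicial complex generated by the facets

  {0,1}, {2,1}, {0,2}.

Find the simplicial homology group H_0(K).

H_0 = Z.

Order the vertices as 0 < 1 < 2. Listing each simplex with vertices in this order, K has dimension 1 with simplices:

  0-simplices (3): [0], [1], [2]
  1-simplices (3): [0,1], [0,2], [1,2]

Hence C_0 ≅ Z^3, C_1 ≅ Z^3.

∂_1: C_1 → C_0 sends each edge [p,q] (with p < q) to q − p. For instance
  ∂[1,2] = [2] − [1].
As a 3×3 matrix over Z this has rank 2, with invariant factors (1,1).

From H_k ≅ ker(∂_k) / im(∂_{k+1}) we obtain:

  H_0: rank C_0 − rank ∂_1 = 3 − 2 = 1, and the invariant factors of ∂_1 are all 1, so H_0 = Z.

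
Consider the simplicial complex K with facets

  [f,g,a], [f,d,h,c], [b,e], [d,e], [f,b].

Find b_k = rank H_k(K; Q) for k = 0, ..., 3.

b_0 = 1, b_1 = 1, b_2 = 0, b_3 = 0.

Fix the vertex order a < b < c < d < e < f < g < h and write every simplex with vertices in increasing order. Then dim K = 3 and the simplices of K are:

  0-simplices (8): a, b, c, d, e, f, g, h
  1-simplices (12): af, ag, be, bf, cd, cf, ch, de, df, dh, fg, fh
  2-simplices (5): afg, cdf, cdh, cfh, dfh
  3-simplices (1): cdfh

giving chain groups C_0 ≅ Z^8, C_1 ≅ Z^12, C_2 ≅ Z^5, C_3 ≅ Z^1.

The boundary map ∂_1: C_1 → C_0 sends each edge [p,q] (with p < q) to q − p. For instance
  ∂fh = h − f.
The 8×12 boundary matrix has rank 7 and Smith normal form diag(1,1,1,1,1,1,1).

The boundary map ∂_2: C_2 → C_1 maps a triangle to the signed sum of its edges. For instance
  ∂afg = fg − ag + af,
  ∂dfh = fh − dh + df.
As a 12×5 matrix over Z this has rank 4, with invariant factors (1,1,1,1).

The boundary map ∂_3: C_3 → C_2 sends each 3-simplex σ to the alternating sum Σ_i (−1)^i (σ with its i-th vertex removed). For instance
  ∂cdfh = dfh − cfh + cdh − cdf.
The resulting 5×1 matrix has rank 1, and its Smith normal form has invariant factors (1).

From H_k ≅ ker(∂_k) / im(∂_{k+1}) we obtain:

  H_0: rank C_0 − rank ∂_1 = 8 − 7 = 1, and the invariant factors of ∂_1 are all 1, so H_0 ≅ Z.
  H_1: rank ker ∂_1 − rank ∂_2 = (12 − 7) − 4 = 1, and the invariant factors of ∂_2 are all 1, so H_1 ≅ Z.
  H_2: rank ker ∂_2 − rank ∂_3 = (5 − 4) − 1 = 0, and the invariant factors of ∂_3 are all 1, so H_2 ≅ 0.
  H_3: rank ker ∂_3 − rank ∂_4 = (1 − 1) − 0 = 0, and there is no ∂_4, so H_3 ≅ 0.

Hence the Betti numbers are b_0 = 1, b_1 = 1, b_2 = 0, b_3 = 0.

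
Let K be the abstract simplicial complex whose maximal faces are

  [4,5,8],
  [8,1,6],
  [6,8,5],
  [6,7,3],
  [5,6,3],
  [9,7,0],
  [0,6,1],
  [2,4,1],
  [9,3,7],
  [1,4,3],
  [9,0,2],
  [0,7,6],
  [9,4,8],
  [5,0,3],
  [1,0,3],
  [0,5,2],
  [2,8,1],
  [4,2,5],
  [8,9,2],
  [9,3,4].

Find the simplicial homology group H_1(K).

Take the total order 0 < 1 < 2 < 3 < 4 < 5 < 6 < 7 < 8 < 9 on the vertex set. Then K (dimension 2) consists of the simplices:

  0-simplices (10): [0], [1], [2], [3], [4], [5], [6], [7], [8], [9]
  1-simplices (30): (30 of them)
  2-simplices (20): (20 of them)

so the chain groups are C_0 ≅ Z^10, C_1 ≅ Z^30, C_2 ≅ Z^20.

∂_1: C_1 → C_0 sends each edge [p,q] (with p < q) to q − p. For instance
  ∂[2,8] = [8] − [2].
The resulting 10×30 matrix has rank 9, and its Smith normal form has invariant factors (1,1,1,1,1,1,1,1,1).

∂_2: C_2 → C_1 sends each 2-simplex [p,q,r] to [q,r] − [p,r] + [p,q]. For instance
  ∂[4,8,9] = [8,9] − [4,9] + [4,8],
  ∂[5,6,8] = [6,8] − [5,8] + [5,6].
This gives a 30×20 integer matrix of rank 20; reducing to Smith normal form yields diagonal entries (1,1,1,1,1,1,1,1,1,1,1,1,1,1,1,1,1,1,1,2).

From H_k ≅ ker(∂_k) / im(∂_{k+1}) we obtain:

  H_1: rank ker ∂_1 − rank ∂_2 = (30 − 9) − 20 = 1, and ∂_2 has invariant factor 2 > 1, so H_1 = Z ⊕ Z/2Z.

H_1 ≅ Z ⊕ Z/2Z.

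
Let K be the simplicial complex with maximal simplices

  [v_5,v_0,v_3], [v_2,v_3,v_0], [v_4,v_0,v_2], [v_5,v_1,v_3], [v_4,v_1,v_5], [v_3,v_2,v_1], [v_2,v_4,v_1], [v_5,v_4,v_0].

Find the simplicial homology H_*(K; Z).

H_0 = Z,  H_1 = 0,  H_2 = Z.

Order the vertices as v_0 < v_1 < v_2 < v_3 < v_4 < v_5. Listing each simplex with vertices in this order, K has dimension 2 with simplices:

  0-simplices (6): [v_0], [v_1], [v_2], [v_3], [v_4], [v_5]
  1-simplices (12): [v_0,v_2], [v_0,v_3], [v_0,v_4], [v_0,v_5], [v_1,v_2], [v_1,v_3], [v_1,v_4], [v_1,v_5], [v_2,v_3], [v_2,v_4], [v_3,v_5], [v_4,v_5]
  2-simplices (8): [v_0,v_2,v_3], [v_0,v_2,v_4], [v_0,v_3,v_5], [v_0,v_4,v_5], [v_1,v_2,v_3], [v_1,v_2,v_4], [v_1,v_3,v_5], [v_1,v_4,v_5]

giving chain groups C_0 ≅ Z^6, C_1 ≅ Z^12, C_2 ≅ Z^8.

The boundary map ∂_1: C_1 → C_0 sends each edge [p,q] (with p < q) to q − p. For instance
  ∂[v_0,v_3] = [v_3] − [v_0].
The 6×12 boundary matrix has rank 5 and Smith normal form diag(1,1,1,1,1).

The boundary map ∂_2: C_2 → C_1 sends each 2-simplex [p,q,r] to [q,r] − [p,r] + [p,q]. For instance
  ∂[v_1,v_2,v_3] = [v_2,v_3] − [v_1,v_3] + [v_1,v_2],
  ∂[v_1,v_2,v_4] = [v_2,v_4] − [v_1,v_4] + [v_1,v_2].
The 12×8 boundary matrix has rank 7 and Smith normal form diag(1,1,1,1,1,1,1).

From H_k ≅ ker(∂_k) / im(∂_{k+1}) we obtain:

  H_0: rank C_0 − rank ∂_1 = 6 − 5 = 1, and the invariant factors of ∂_1 are all 1, so H_0 ≅ Z.
  H_1: rank ker ∂_1 − rank ∂_2 = (12 − 5) − 7 = 0, and the invariant factors of ∂_2 are all 1, so H_1 ≅ 0.
  H_2: rank ker ∂_2 − rank ∂_3 = (8 − 7) − 0 = 1, and there is no ∂_3, so H_2 ≅ Z.

As a check, the Euler characteristic is 6 − 12 + 8 = 2, which agrees with 1 − 0 + 1 = 2.
(K is a triangulation of the 2-sphere S^2.)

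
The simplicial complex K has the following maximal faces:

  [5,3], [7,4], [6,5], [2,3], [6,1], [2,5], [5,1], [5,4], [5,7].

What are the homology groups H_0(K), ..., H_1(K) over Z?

Fix the vertex order 1 < 2 < 3 < 4 < 5 < 6 < 7 and write every simplex with vertices in increasing order. Then dim K = 1 and the simplices of K are:

  0-simplices (7): [1], [2], [3], [4], [5], [6], [7]
  1-simplices (9): [1,5], [1,6], [2,3], [2,5], [3,5], [4,5], [4,7], [5,6], [5,7]

Hence C_0 ≅ Z^7, C_1 ≅ Z^9.

∂_1: C_1 → C_0 maps an edge to its endpoints' difference, ∂[p,q] = q − p.
The 7×9 boundary matrix has rank 6 and Smith normal form diag(1,1,1,1,1,1).

Now H_k = ker ∂_k / im ∂_{k+1}, so:

  H_0: rank C_0 − rank ∂_1 = 7 − 6 = 1, and the invariant factors of ∂_1 are all 1, so H_0 ≅ Z.
  H_1: rank ker ∂_1 − rank ∂_2 = (9 − 6) − 0 = 3, and there is no ∂_2, so H_1 ≅ Z^3.

H_0 ≅ Z,  H_1 ≅ Z^3.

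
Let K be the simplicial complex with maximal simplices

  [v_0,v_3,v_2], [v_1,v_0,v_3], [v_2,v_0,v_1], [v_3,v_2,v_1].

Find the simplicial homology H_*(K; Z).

H_0 ≅ Z,  H_1 = 0,  H_2 ≅ Z.

Order the vertices as v_0 < v_1 < v_2 < v_3. Listing each simplex with vertices in this order, K has dimension 2 with simplices:

  0-simplices (4): [v_0], [v_1], [v_2], [v_3]
  1-simplices (6): [v_0,v_1], [v_0,v_2], [v_0,v_3], [v_1,v_2], [v_1,v_3], [v_2,v_3]
  2-simplices (4): [v_0,v_1,v_2], [v_0,v_1,v_3], [v_0,v_2,v_3], [v_1,v_2,v_3]

giving chain groups C_0 ≅ Z^4, C_1 ≅ Z^6, C_2 ≅ Z^4.

The boundary map ∂_1: C_1 → C_0 is given by ∂[p,q] = [q] − [p].
As a 4×6 matrix over Z this has rank 3, with invariant factors (1,1,1).

∂_2: C_2 → C_1 maps a triangle to the signed sum of its edges. For instance
  ∂[v_0,v_1,v_2] = [v_1,v_2] − [v_0,v_2] + [v_0,v_1],
  ∂[v_0,v_1,v_3] = [v_1,v_3] − [v_0,v_3] + [v_0,v_1].
The 6×4 boundary matrix has rank 3 and Smith normal form diag(1,1,1).

From H_k ≅ ker(∂_k) / im(∂_{k+1}) we obtain:

  H_0: rank C_0 − rank ∂_1 = 4 − 3 = 1, and the invariant factors of ∂_1 are all 1, so H_0 = Z.
  H_1: rank ker ∂_1 − rank ∂_2 = (6 − 3) − 3 = 0, and the invariant factors of ∂_2 are all 1, so H_1 = 0.
  H_2: rank ker ∂_2 − rank ∂_3 = (4 − 3) − 0 = 1, and there is no ∂_3, so H_2 = Z.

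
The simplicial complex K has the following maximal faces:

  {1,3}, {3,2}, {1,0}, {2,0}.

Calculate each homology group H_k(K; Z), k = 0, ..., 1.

Fix the vertex order 0 < 1 < 2 < 3 and write every simplex with vertices in increasing order. Then dim K = 1 and the simplices of K are:

  0-simplices (4): [0], [1], [2], [3]
  1-simplices (4): [0,1], [0,2], [1,3], [2,3]

Hence C_0 ≅ Z^4, C_1 ≅ Z^4.

Boundary ∂_1: C_1 → C_0 sends each edge [p,q] (with p < q) to q − p. For instance
  ∂[1,3] = [3] − [1].
The resulting 4×4 matrix has rank 3, and its Smith normal form has invariant factors (1,1,1).

Computing H_k = (kernel of ∂_k) / (image of ∂_{k+1}):

  H_0: rank C_0 − rank ∂_1 = 4 − 3 = 1, and the invariant factors of ∂_1 are all 1, so H_0 ≅ Z.
  H_1: rank ker ∂_1 − rank ∂_2 = (4 − 3) − 0 = 1, and there is no ∂_2, so H_1 ≅ Z.

As a check, the Euler characteristic is 4 − 4 = 0, which agrees with 1 − 1 = 0.
(K is a triangulation of the circle S^1.)

H_0 = Z,  H_1 = Z.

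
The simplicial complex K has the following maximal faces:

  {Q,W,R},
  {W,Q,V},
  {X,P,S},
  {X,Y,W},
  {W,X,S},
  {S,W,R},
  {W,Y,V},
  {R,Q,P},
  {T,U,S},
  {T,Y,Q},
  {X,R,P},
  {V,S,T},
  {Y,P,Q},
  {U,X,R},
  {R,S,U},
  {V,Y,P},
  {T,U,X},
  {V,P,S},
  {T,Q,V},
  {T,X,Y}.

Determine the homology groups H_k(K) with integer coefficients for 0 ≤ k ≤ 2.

Fix the vertex order P < Q < R < S < T < U < V < W < X < Y and write every simplex with vertices in increasing order. Then dim K = 2 and the simplices of K are:

  0-simplices (10): P, Q, R, S, T, U, V, W, X, Y
  1-simplices (30): PQ, PR, PS, PV, PX, PY, QR, QT, QV, QW, QY, RS, RU, RW, RX, ST, SU, SV, SW, SX, TU, TV, TX, TY, UX, VW, VY, WX, WY, XY
  2-simplices (20): PQR, PQY, PRX, PSV, PSX, PVY, QRW, QTV, QTY, QVW, RSU, RSW, RUX, STU, STV, SWX, TUX, TXY, VWY, WXY

Hence C_0 ≅ Z^10, C_1 ≅ Z^30, C_2 ≅ Z^20.

Boundary ∂_1: C_1 → C_0 is given by ∂[p,q] = [q] − [p]. For instance
  ∂RX = X − R.
As a 10×30 matrix over Z this has rank 9, with invariant factors (1,1,1,1,1,1,1,1,1).

∂_2: C_2 → C_1 maps a triangle to the signed sum of its edges. For instance
  ∂SWX = WX − SX + SW,
  ∂PRX = RX − PX + PR.
The resulting 30×20 matrix has rank 20, and its Smith normal form has invariant factors (1,1,1,1,1,1,1,1,1,1,1,1,1,1,1,1,1,1,1,2).

Reading off H_k = ker ∂_k / im ∂_{k+1}:

  H_0: rank C_0 − rank ∂_1 = 10 − 9 = 1, and the invariant factors of ∂_1 are all 1, so H_0 ≅ Z.
  H_1: rank ker ∂_1 − rank ∂_2 = (30 − 9) − 20 = 1, and ∂_2 has invariant factor 2 > 1, so H_1 ≅ Z ⊕ Z/2.
  H_2: rank ker ∂_2 − rank ∂_3 = (20 − 20) − 0 = 0, and there is no ∂_3, so H_2 ≅ 0.

H_0 = Z,  H_1 = Z ⊕ Z/2,  H_2 = 0.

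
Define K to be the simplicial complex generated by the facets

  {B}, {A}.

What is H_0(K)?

Fix the vertex order A < B and write every simplex with vertices in increasing order. Then dim K = 0 and the simplices of K are:

  0-simplices (2): A, B

giving chain groups C_0 ≅ Z^2.

Reading off H_k = ker ∂_k / im ∂_{k+1}:

  H_0: rank C_0 − rank ∂_1 = 2 − 0 = 2, and there is no ∂_1, so H_0 = Z^2.

H_0 ≅ Z^2.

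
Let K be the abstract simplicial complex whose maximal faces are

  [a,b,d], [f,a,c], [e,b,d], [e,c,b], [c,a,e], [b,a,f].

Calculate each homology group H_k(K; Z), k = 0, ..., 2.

H_0 ≅ Z,  H_1 ≅ Z,  H_2 = 0.

Take the total order a < b < c < d < e < f on the vertex set. Then K (dimension 2) consists of the simplices:

  0-simplices (6): a, b, c, d, e, f
  1-simplices (12): ab, ac, ad, ae, af, bc, bd, be, bf, ce, cf, de
  2-simplices (6): abd, abf, ace, acf, bce, bde

Hence C_0 ≅ Z^6, C_1 ≅ Z^12, C_2 ≅ Z^6.

The boundary map ∂_1: C_1 → C_0 sends each edge [p,q] (with p < q) to q − p.
This gives a 6×12 integer matrix of rank 5; reducing to Smith normal form yields diagonal entries (1,1,1,1,1).

∂_2: C_2 → C_1 acts by ∂[p,q,r] = [q,r] − [p,r] + [p,q]. For instance
  ∂bce = ce − be + bc,
  ∂acf = cf − af + ac.
The 12×6 boundary matrix has rank 6 and Smith normal form diag(1,1,1,1,1,1).

Now H_k = ker ∂_k / im ∂_{k+1}, so:

  H_0: rank C_0 − rank ∂_1 = 6 − 5 = 1, and the invariant factors of ∂_1 are all 1, so H_0 ≅ Z.
  H_1: rank ker ∂_1 − rank ∂_2 = (12 − 5) − 6 = 1, and the invariant factors of ∂_2 are all 1, so H_1 ≅ Z.
  H_2: rank ker ∂_2 − rank ∂_3 = (6 − 6) − 0 = 0, and there is no ∂_3, so H_2 ≅ 0.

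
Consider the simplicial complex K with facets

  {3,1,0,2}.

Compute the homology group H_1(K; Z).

H_1 ≅ 0.

K has 4 vertices, 6 edges, 4 triangles, 1 3-simplex.
rank ∂_1 = 3, rank ∂_2 = 3 ⇒ b_1 = 6 − 3 − 3 = 0; all invariant factors of ∂_2 are 1 so no torsion. So H_1 = 0.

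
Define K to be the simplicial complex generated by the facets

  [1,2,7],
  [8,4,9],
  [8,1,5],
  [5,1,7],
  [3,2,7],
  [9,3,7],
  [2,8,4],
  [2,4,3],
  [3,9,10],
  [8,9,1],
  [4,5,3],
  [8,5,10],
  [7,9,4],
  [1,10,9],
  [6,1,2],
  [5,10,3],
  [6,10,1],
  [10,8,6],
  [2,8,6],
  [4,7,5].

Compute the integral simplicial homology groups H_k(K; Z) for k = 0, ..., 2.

Fix the vertex order 1 < 2 < 3 < 4 < 5 < 6 < 7 < 8 < 9 < 10 and write every simplex with vertices in increasing order. Then dim K = 2 and the simplices of K are:

  0-simplices (10): [1], [2], [3], [4], [5], [6], [7], [8], [9], [10]
  1-simplices (30): (30 of them)
  2-simplices (20): (20 of them)

giving chain groups C_0 ≅ Z^10, C_1 ≅ Z^30, C_2 ≅ Z^20.

Boundary ∂_1: C_1 → C_0 is given by ∂[p,q] = [q] − [p].
The resulting 10×30 matrix has rank 9, and its Smith normal form has invariant factors (1,1,1,1,1,1,1,1,1).

∂_2: C_2 → C_1 sends each 2-simplex [p,q,r] to [q,r] − [p,r] + [p,q]. For instance
  ∂[6,8,10] = [8,10] − [6,10] + [6,8],
  ∂[2,6,8] = [6,8] − [2,8] + [2,6].
As a 30×20 matrix over Z this has rank 20, with invariant factors (1,1,1,1,1,1,1,1,1,1,1,1,1,1,1,1,1,1,1,2).

Reading off H_k = ker ∂_k / im ∂_{k+1}:

  H_0: rank C_0 − rank ∂_1 = 10 − 9 = 1, and the invariant factors of ∂_1 are all 1, so H_0 = Z.
  H_1: rank ker ∂_1 − rank ∂_2 = (30 − 9) − 20 = 1, and ∂_2 has invariant factor 2 > 1, so H_1 = Z ⊕ Z/2Z.
  H_2: rank ker ∂_2 − rank ∂_3 = (20 − 20) − 0 = 0, and there is no ∂_3, so H_2 = 0.

(K is a triangulation of the Klein bottle.)

H_0 = Z,  H_1 = Z ⊕ Z/2Z,  H_2 = 0.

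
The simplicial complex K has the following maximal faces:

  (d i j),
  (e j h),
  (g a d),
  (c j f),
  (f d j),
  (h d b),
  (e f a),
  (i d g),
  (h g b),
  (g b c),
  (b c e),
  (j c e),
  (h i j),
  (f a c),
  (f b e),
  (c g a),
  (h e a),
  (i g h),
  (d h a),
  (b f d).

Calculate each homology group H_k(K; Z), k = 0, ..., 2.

Take the total order a < b < c < d < e < f < g < h < i < j on the vertex set. Then K (dimension 2) consists of the simplices:

  0-simplices (10): a, b, c, d, e, f, g, h, i, j
  1-simplices (30): ac, ad, ae, af, ag, ah, bc, bd, be, bf, bg, bh, ce, cf, cg, cj, df, dg, dh, di, dj, ef, eh, ej, fj, gh, gi, hi, hj, ij
  2-simplices (20): acf, acg, adg, adh, aef, aeh, bce, bcg, bdf, bdh, bef, bgh, cej, cfj, dfj, dgi, dij, ehj, ghi, hij

Hence C_0 ≅ Z^10, C_1 ≅ Z^30, C_2 ≅ Z^20.

∂_1: C_1 → C_0 sends each edge [p,q] (with p < q) to q − p.
This gives a 10×30 integer matrix of rank 9; reducing to Smith normal form yields diagonal entries (1,1,1,1,1,1,1,1,1).

∂_2: C_2 → C_1 acts by ∂[p,q,r] = [q,r] − [p,r] + [p,q]. For instance
  ∂bef = ef − bf + be,
  ∂dfj = fj − dj + df.
This gives a 30×20 integer matrix of rank 20; reducing to Smith normal form yields diagonal entries (1,1,1,1,1,1,1,1,1,1,1,1,1,1,1,1,1,1,1,2).

From H_k ≅ ker(∂_k) / im(∂_{k+1}) we obtain:

  H_0: rank C_0 − rank ∂_1 = 10 − 9 = 1, and the invariant factors of ∂_1 are all 1, so H_0 = Z.
  H_1: rank ker ∂_1 − rank ∂_2 = (30 − 9) − 20 = 1, and ∂_2 has invariant factor 2 > 1, so H_1 = Z ⊕ Z/2.
  H_2: rank ker ∂_2 − rank ∂_3 = (20 − 20) − 0 = 0, and there is no ∂_3, so H_2 = 0.

As a check, the Euler characteristic is 10 − 30 + 20 = 0, which agrees with 1 − 1 + 0 = 0.
(K is a triangulation of the Klein bottle.)

H_0 ≅ Z,  H_1 ≅ Z ⊕ Z/2,  H_2 = 0.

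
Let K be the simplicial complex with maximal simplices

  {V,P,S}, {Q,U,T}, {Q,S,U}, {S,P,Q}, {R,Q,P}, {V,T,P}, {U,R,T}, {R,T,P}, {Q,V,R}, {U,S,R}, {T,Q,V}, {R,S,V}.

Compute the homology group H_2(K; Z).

H_2 = 0.

Fix the vertex order P < Q < R < S < T < U < V and write every simplex with vertices in increasing order. Then dim K = 2 and the simplices of K are:

  0-simplices (7): P, Q, R, S, T, U, V
  1-simplices (18): PQ, PR, PS, PT, PV, QR, QS, QT, QU, QV, RS, RT, RU, RV, SU, SV, TU, TV
  2-simplices (12): PQR, PQS, PRT, PSV, PTV, QRV, QSU, QTU, QTV, RSU, RSV, RTU

giving chain groups C_0 ≅ Z^7, C_1 ≅ Z^18, C_2 ≅ Z^12.

∂_1: C_1 → C_0 maps an edge to its endpoints' difference, ∂[p,q] = q − p. For instance
  ∂RS = S − R.
As a 7×18 matrix over Z this has rank 6, with invariant factors (1,1,1,1,1,1).

The boundary map ∂_2: C_2 → C_1 sends each 2-simplex [p,q,r] to [q,r] − [p,r] + [p,q]. For instance
  ∂PSV = SV − PV + PS,
  ∂RSV = SV − RV + RS.
As a 18×12 matrix over Z this has rank 12, with invariant factors (1,1,1,1,1,1,1,1,1,1,1,2).

Now H_k = ker ∂_k / im ∂_{k+1}, so:

  H_2: rank ker ∂_2 − rank ∂_3 = (12 − 12) − 0 = 0, and there is no ∂_3, so H_2 ≅ 0.

(K is a triangulation of the real projective plane RP^2.)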